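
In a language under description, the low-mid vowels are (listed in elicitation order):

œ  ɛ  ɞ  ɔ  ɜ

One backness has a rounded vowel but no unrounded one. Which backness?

backness          unrounded  rounded 
front             ɛ         œ       
central           ɜ         ɞ       
back              —         ɔ       
Every backness has an unrounded member except back, where /ʌ/ would be expected.

back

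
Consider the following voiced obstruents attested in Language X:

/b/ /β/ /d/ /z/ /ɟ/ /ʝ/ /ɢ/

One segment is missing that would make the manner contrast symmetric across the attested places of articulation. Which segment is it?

/ʁ/

bilabial: stop /b/, fricative /β/.
alveolar: stop /d/, fricative /z/.
palatal: stop /ɟ/, fricative /ʝ/.
uvular: stop /ɢ/, fricative —.
The uvular row has no fricative member, so the gap is the uvular fricative /ʁ/.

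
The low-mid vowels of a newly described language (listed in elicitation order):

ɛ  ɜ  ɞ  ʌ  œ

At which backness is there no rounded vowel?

back

backness          unrounded  rounded 
front             ɛ         œ       
central           ɜ         ɞ       
back              ʌ         —       
Every backness has a rounded member except back, where /ɔ/ would be expected.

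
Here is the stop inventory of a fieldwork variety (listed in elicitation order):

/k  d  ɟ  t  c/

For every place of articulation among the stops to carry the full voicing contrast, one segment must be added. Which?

/ɡ/

place of articulation  voiceless  voiced  
alveolar          t         d       
palatal           c         ɟ       
velar             k         —       
The velar row has no voiced member, so the gap is the voiced velar stop /ɡ/.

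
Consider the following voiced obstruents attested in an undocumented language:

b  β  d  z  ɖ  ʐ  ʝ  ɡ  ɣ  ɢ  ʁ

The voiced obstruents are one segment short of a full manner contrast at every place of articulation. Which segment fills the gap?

place of articulation  stop      fricative
bilabial          b         β       
alveolar          d         z       
retroflex         ɖ         ʐ       
palatal           —         ʝ       
velar             ɡ         ɣ       
uvular            ɢ         ʁ       
The palatal row has no stop member, so the gap is the palatal stop /ɟ/.

/ɟ/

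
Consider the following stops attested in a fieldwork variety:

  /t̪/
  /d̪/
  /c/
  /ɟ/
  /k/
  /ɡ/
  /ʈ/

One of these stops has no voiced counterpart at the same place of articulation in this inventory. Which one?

/ʈ/

Dental: /t̪/ ~ /d̪/
Palatal: /c/ ~ /ɟ/
Velar: /k/ ~ /ɡ/
Retroflex: only /ʈ/ (voiceless); no voiced partner.
So /ʈ/ is the unpaired segment.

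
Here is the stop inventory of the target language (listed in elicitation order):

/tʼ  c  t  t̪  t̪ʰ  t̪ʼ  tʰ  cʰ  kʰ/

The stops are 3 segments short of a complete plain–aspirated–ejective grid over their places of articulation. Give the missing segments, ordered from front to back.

/cʼ/, /k/, /kʼ/

Plain: /t̪/ (dental), /t/ (alveolar), /c/ (palatal).
Aspirated: /t̪ʰ/ (dental), /tʰ/ (alveolar), /cʰ/ (palatal), /kʰ/ (velar).
Ejective: /t̪ʼ/ (dental), /tʼ/ (alveolar).
Gaps, from front to back: palatal lacks ejective (/cʼ/); velar lacks plain (/k/); velar lacks ejective (/kʼ/).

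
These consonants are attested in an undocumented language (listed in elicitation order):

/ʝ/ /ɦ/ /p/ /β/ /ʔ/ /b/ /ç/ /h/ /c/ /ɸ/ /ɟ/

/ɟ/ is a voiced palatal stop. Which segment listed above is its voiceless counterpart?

/c/

The voiceless counterpart is a voiceless palatal stop — in this inventory, /c/.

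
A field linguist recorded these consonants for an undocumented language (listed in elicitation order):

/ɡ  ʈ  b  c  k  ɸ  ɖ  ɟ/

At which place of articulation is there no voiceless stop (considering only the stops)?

Voiceless: /ʈ/ (retroflex), /c/ (palatal), /k/ (velar).
Voiced: /b/ (bilabial), /ɖ/ (retroflex), /ɟ/ (palatal), /ɡ/ (velar).
Every place of articulation has a voiceless member except bilabial, where /p/ would be expected.

bilabial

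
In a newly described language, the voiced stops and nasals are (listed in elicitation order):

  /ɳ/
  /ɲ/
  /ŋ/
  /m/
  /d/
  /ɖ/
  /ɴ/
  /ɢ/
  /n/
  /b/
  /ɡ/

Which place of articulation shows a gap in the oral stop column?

Oral stop: /b/ (bilabial), /d/ (alveolar), /ɖ/ (retroflex), /ɡ/ (velar), /ɢ/ (uvular).
Nasal: /m/ (bilabial), /n/ (alveolar), /ɳ/ (retroflex), /ɲ/ (palatal), /ŋ/ (velar), /ɴ/ (uvular).
Every place of articulation has an oral stop member except palatal, where /ɟ/ would be expected.

palatal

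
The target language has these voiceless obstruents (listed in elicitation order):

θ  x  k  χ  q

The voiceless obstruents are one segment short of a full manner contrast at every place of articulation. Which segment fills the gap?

place of articulation  stop      fricative
dental            —         θ       
velar             k         x       
uvular            q         χ       
The dental row has no stop member, so the gap is the dental stop /t̪/.

/t̪/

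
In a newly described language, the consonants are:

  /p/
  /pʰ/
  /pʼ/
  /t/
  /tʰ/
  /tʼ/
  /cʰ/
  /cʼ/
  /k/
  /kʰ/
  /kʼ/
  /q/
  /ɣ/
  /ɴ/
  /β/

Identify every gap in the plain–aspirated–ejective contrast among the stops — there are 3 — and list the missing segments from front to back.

/c/, /qʰ/, /qʼ/

Plain: /p/ (bilabial), /t/ (alveolar), /k/ (velar), /q/ (uvular).
Aspirated: /pʰ/ (bilabial), /tʰ/ (alveolar), /cʰ/ (palatal), /kʰ/ (velar).
Ejective: /pʼ/ (bilabial), /tʼ/ (alveolar), /cʼ/ (palatal), /kʼ/ (velar).
Gaps, from front to back: palatal lacks plain (/c/); uvular lacks aspirated (/qʰ/); uvular lacks ejective (/qʼ/).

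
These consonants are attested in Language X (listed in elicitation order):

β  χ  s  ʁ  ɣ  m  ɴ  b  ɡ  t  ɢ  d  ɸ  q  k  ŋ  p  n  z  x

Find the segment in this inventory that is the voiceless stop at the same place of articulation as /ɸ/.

/p/

/ɸ/ is a voiceless bilabial fricative.
The voiceless stop at the same place is a voiceless bilabial stop — in this inventory, /p/.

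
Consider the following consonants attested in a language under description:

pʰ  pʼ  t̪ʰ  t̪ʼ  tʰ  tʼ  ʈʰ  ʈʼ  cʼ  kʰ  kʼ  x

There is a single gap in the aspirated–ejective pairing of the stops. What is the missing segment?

/cʰ/

place of articulation  aspirated  ejective
bilabial          pʰ        pʼ      
dental            t̪ʰ       t̪ʼ     
alveolar          tʰ        tʼ      
retroflex         ʈʰ        ʈʼ      
palatal           —         cʼ      
velar             kʰ        kʼ      
The palatal row has no aspirated member, so the gap is the aspirated palatal stop /cʰ/.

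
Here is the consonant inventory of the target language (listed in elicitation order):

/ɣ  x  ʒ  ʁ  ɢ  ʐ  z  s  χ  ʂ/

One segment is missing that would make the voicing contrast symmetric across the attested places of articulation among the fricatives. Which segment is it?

alveolar: voiceless /s/, voiced /z/.
postalveolar: voiceless —, voiced /ʒ/.
retroflex: voiceless /ʂ/, voiced /ʐ/.
velar: voiceless /x/, voiced /ɣ/.
uvular: voiceless /χ/, voiced /ʁ/.
The postalveolar row has no voiceless member, so the gap is the voiceless postalveolar fricative /ʃ/.

/ʃ/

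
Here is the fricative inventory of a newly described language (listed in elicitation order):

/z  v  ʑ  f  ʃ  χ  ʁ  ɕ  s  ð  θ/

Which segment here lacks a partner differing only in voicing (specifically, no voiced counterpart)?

Labiodental: /f/ ~ /v/
Dental: /θ/ ~ /ð/
Alveolar: /s/ ~ /z/
Alveolo-palatal: /ɕ/ ~ /ʑ/
Uvular: /χ/ ~ /ʁ/
Postalveolar: only /ʃ/ (voiceless); no voiced partner.
So /ʃ/ is the unpaired segment.

/ʃ/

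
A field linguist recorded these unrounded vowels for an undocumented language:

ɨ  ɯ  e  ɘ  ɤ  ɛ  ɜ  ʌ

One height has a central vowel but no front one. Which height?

high

high: front —, central /ɨ/, back /ɯ/.
high-mid: front /e/, central /ɘ/, back /ɤ/.
low-mid: front /ɛ/, central /ɜ/, back /ʌ/.
Every height has a front member except high, where /i/ would be expected.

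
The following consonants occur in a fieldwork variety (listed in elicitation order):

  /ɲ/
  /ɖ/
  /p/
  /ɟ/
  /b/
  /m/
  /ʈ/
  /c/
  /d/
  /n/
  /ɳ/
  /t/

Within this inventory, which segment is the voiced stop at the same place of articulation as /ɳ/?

/ɳ/ is a retroflex nasal.
The voiced stop at the same place is a voiced retroflex stop — in this inventory, /ɖ/.

/ɖ/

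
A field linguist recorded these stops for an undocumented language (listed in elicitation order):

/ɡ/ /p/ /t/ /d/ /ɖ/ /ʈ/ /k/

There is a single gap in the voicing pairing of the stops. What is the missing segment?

place of articulation  voiceless  voiced  
bilabial          p         —       
alveolar          t         d       
retroflex         ʈ         ɖ       
velar             k         ɡ       
The bilabial row has no voiced member, so the gap is the voiced bilabial stop /b/.

/b/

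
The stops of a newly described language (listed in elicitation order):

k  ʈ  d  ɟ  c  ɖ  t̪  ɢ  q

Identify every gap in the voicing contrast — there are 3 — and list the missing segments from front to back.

Voiceless: /t̪/ (dental), /ʈ/ (retroflex), /c/ (palatal), /k/ (velar), /q/ (uvular).
Voiced: /d/ (alveolar), /ɖ/ (retroflex), /ɟ/ (palatal), /ɢ/ (uvular).
Gaps, from front to back: dental lacks voiced (/d̪/); alveolar lacks voiceless (/t/); velar lacks voiced (/ɡ/).

/d̪/, /t/, /ɡ/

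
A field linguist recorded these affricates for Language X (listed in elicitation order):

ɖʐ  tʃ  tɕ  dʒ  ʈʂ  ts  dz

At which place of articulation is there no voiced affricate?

alveolar: voiceless /ts/, voiced /dz/.
postalveolar: voiceless /tʃ/, voiced /dʒ/.
retroflex: voiceless /ʈʂ/, voiced /ɖʐ/.
alveolo-palatal: voiceless /tɕ/, voiced —.
Every place of articulation has a voiced member except alveolo-palatal, where /dʑ/ would be expected.

alveolo-palatal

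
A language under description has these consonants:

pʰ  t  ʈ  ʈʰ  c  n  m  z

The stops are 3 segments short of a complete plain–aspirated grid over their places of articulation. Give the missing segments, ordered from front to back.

place of articulation  plain     aspirated
bilabial          —         pʰ      
alveolar          t         —       
retroflex         ʈ         ʈʰ      
palatal           c         —       
Gaps, from front to back: bilabial lacks plain (/p/); alveolar lacks aspirated (/tʰ/); palatal lacks aspirated (/cʰ/).

/p/, /tʰ/, /cʰ/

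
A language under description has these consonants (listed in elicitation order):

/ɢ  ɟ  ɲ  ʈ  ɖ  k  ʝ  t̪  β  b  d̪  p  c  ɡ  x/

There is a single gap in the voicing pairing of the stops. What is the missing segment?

/q/

place of articulation  voiceless  voiced  
bilabial          p         b       
dental            t̪        d̪      
retroflex         ʈ         ɖ       
palatal           c         ɟ       
velar             k         ɡ       
uvular            —         ɢ       
The uvular row has no voiceless member, so the gap is the voiceless uvular stop /q/.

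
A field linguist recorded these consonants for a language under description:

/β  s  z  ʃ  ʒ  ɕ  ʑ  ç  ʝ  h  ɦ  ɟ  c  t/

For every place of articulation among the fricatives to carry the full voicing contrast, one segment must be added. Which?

bilabial: voiceless —, voiced /β/.
alveolar: voiceless /s/, voiced /z/.
postalveolar: voiceless /ʃ/, voiced /ʒ/.
alveolo-palatal: voiceless /ɕ/, voiced /ʑ/.
palatal: voiceless /ç/, voiced /ʝ/.
glottal: voiceless /h/, voiced /ɦ/.
The bilabial row has no voiceless member, so the gap is the voiceless bilabial fricative /ɸ/.

/ɸ/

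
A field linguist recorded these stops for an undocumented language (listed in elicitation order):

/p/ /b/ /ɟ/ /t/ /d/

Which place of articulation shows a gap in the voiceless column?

Voiceless: /p/ (bilabial), /t/ (alveolar).
Voiced: /b/ (bilabial), /d/ (alveolar), /ɟ/ (palatal).
Every place of articulation has a voiceless member except palatal, where /c/ would be expected.

palatal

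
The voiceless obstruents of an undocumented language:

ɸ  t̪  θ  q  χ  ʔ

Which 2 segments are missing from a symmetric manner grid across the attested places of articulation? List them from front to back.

place of articulation  stop      fricative
bilabial          —         ɸ       
dental            t̪        θ       
uvular            q         χ       
glottal           ʔ         —       
Gaps, from front to back: bilabial lacks stop (/p/); glottal lacks fricative (/h/).

/p/, /h/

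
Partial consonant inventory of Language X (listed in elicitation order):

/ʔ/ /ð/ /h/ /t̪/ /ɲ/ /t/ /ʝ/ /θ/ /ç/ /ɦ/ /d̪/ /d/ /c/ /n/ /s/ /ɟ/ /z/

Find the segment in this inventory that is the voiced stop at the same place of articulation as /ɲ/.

/ɲ/ is a palatal nasal.
The voiced stop at the same place is a voiced palatal stop — in this inventory, /ɟ/.

/ɟ/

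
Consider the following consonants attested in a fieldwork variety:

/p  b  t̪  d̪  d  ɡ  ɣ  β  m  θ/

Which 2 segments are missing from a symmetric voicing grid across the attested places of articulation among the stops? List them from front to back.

/t/, /k/

bilabial: voiceless /p/, voiced /b/.
dental: voiceless /t̪/, voiced /d̪/.
alveolar: voiceless —, voiced /d/.
velar: voiceless —, voiced /ɡ/.
Gaps, from front to back: alveolar lacks voiceless (/t/); velar lacks voiceless (/k/).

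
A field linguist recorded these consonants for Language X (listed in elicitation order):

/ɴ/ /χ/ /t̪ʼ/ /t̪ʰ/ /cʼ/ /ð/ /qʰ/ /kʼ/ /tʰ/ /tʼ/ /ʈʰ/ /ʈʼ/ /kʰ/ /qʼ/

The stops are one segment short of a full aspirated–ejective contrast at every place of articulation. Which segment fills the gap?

/cʰ/

place of articulation  aspirated  ejective
dental            t̪ʰ       t̪ʼ     
alveolar          tʰ        tʼ      
retroflex         ʈʰ        ʈʼ      
palatal           —         cʼ      
velar             kʰ        kʼ      
uvular            qʰ        qʼ      
The palatal row has no aspirated member, so the gap is the aspirated palatal stop /cʰ/.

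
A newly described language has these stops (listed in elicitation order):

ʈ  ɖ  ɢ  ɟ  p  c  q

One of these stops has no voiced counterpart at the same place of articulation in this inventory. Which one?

/p/

Retroflex: /ʈ/ ~ /ɖ/
Palatal: /c/ ~ /ɟ/
Uvular: /q/ ~ /ɢ/
Bilabial: only /p/ (voiceless); no voiced partner.
So /p/ is the unpaired segment.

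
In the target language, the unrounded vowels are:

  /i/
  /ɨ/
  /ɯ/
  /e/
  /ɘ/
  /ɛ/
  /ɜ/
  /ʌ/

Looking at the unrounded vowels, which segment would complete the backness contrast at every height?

high: front /i/, central /ɨ/, back /ɯ/.
high-mid: front /e/, central /ɘ/, back —.
low-mid: front /ɛ/, central /ɜ/, back /ʌ/.
The high-mid row has no back member, so the gap is the high-mid back unrounded vowel /ɤ/.

/ɤ/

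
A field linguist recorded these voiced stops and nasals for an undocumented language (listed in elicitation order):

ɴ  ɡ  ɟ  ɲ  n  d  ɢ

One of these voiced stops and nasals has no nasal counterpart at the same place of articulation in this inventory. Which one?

Alveolar: /d/ ~ /n/
Palatal: /ɟ/ ~ /ɲ/
Uvular: /ɢ/ ~ /ɴ/
Velar: only /ɡ/ (oral stop); no nasal partner.
So /ɡ/ is the unpaired segment.

/ɡ/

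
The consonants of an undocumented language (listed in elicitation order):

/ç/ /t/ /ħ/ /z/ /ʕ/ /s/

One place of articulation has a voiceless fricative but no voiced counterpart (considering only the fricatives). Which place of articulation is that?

palatal

place of articulation  voiceless  voiced  
alveolar          s         z       
palatal           ç         —       
pharyngeal        ħ         ʕ       
Every place of articulation has a voiced member except palatal, where /ʝ/ would be expected.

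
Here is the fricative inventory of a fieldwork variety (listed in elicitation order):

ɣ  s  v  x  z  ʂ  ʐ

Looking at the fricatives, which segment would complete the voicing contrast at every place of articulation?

Voiceless: /s/ (alveolar), /ʂ/ (retroflex), /x/ (velar).
Voiced: /v/ (labiodental), /z/ (alveolar), /ʐ/ (retroflex), /ɣ/ (velar).
The labiodental row has no voiceless member, so the gap is the voiceless labiodental fricative /f/.

/f/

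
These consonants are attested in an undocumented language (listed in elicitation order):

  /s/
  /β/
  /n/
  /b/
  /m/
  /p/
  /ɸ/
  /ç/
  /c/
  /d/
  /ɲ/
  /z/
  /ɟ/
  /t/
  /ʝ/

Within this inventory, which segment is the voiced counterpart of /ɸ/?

/ɸ/ is a voiceless bilabial fricative.
The voiced counterpart is a voiced bilabial fricative — in this inventory, /β/.

/β/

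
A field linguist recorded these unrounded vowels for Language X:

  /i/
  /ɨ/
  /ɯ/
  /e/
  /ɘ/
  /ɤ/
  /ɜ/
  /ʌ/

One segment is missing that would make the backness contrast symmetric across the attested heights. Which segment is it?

high: front /i/, central /ɨ/, back /ɯ/.
high-mid: front /e/, central /ɘ/, back /ɤ/.
low-mid: front —, central /ɜ/, back /ʌ/.
The low-mid row has no front member, so the gap is the low-mid front unrounded vowel /ɛ/.

/ɛ/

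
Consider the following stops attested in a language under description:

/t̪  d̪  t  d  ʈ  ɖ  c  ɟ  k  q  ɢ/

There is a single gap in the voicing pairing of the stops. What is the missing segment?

dental: voiceless /t̪/, voiced /d̪/.
alveolar: voiceless /t/, voiced /d/.
retroflex: voiceless /ʈ/, voiced /ɖ/.
palatal: voiceless /c/, voiced /ɟ/.
velar: voiceless /k/, voiced —.
uvular: voiceless /q/, voiced /ɢ/.
The velar row has no voiced member, so the gap is the voiced velar stop /ɡ/.

/ɡ/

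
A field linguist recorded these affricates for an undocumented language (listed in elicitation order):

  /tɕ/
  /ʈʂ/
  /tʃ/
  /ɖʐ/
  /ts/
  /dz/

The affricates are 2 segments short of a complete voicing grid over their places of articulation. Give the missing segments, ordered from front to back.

/dʒ/, /dʑ/

place of articulation  voiceless  voiced  
alveolar          ts        dz      
postalveolar      tʃ        —       
retroflex         ʈʂ        ɖʐ      
alveolo-palatal   tɕ        —       
Gaps, from front to back: postalveolar lacks voiced (/dʒ/); alveolo-palatal lacks voiced (/dʑ/).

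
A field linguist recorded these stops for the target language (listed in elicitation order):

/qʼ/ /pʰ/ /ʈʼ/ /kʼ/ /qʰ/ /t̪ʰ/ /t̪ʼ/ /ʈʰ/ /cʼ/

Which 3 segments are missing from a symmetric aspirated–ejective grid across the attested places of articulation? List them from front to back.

Aspirated: /pʰ/ (bilabial), /t̪ʰ/ (dental), /ʈʰ/ (retroflex), /qʰ/ (uvular).
Ejective: /t̪ʼ/ (dental), /ʈʼ/ (retroflex), /cʼ/ (palatal), /kʼ/ (velar), /qʼ/ (uvular).
Gaps, from front to back: bilabial lacks ejective (/pʼ/); palatal lacks aspirated (/cʰ/); velar lacks aspirated (/kʰ/).

/pʼ/, /cʰ/, /kʰ/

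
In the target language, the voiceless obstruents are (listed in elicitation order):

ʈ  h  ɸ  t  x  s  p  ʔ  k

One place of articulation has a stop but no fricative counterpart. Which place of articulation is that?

retroflex

place of articulation  stop      fricative
bilabial          p         ɸ       
alveolar          t         s       
retroflex         ʈ         —       
velar             k         x       
glottal           ʔ         h       
Every place of articulation has a fricative member except retroflex, where /ʂ/ would be expected.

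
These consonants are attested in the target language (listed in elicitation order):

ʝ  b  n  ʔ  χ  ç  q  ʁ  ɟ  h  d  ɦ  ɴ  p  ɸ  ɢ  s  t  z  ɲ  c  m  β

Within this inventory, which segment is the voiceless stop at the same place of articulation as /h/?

/ʔ/

/h/ is a voiceless glottal fricative.
The voiceless stop at the same place is a voiceless glottal stop — in this inventory, /ʔ/.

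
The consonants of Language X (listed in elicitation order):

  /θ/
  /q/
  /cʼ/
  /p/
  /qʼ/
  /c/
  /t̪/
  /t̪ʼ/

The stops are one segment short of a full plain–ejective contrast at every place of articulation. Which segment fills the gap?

/pʼ/

Plain: /p/ (bilabial), /t̪/ (dental), /c/ (palatal), /q/ (uvular).
Ejective: /t̪ʼ/ (dental), /cʼ/ (palatal), /qʼ/ (uvular).
The bilabial row has no ejective member, so the gap is the ejective bilabial stop /pʼ/.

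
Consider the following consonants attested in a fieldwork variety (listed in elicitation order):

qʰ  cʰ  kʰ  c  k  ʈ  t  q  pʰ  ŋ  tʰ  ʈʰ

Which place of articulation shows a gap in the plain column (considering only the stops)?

bilabial

bilabial: plain —, aspirated /pʰ/.
alveolar: plain /t/, aspirated /tʰ/.
retroflex: plain /ʈ/, aspirated /ʈʰ/.
palatal: plain /c/, aspirated /cʰ/.
velar: plain /k/, aspirated /kʰ/.
uvular: plain /q/, aspirated /qʰ/.
Every place of articulation has a plain member except bilabial, where /p/ would be expected.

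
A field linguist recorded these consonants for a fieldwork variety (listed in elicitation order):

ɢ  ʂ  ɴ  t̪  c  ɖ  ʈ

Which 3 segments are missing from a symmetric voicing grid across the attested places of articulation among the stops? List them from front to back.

/d̪/, /ɟ/, /q/

Voiceless: /t̪/ (dental), /ʈ/ (retroflex), /c/ (palatal).
Voiced: /ɖ/ (retroflex), /ɢ/ (uvular).
Gaps, from front to back: dental lacks voiced (/d̪/); palatal lacks voiced (/ɟ/); uvular lacks voiceless (/q/).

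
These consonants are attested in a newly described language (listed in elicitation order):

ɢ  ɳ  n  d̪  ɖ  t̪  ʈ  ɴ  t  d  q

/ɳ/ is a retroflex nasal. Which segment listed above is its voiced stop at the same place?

/ɖ/

The voiced stop at the same place is a voiced retroflex stop — in this inventory, /ɖ/.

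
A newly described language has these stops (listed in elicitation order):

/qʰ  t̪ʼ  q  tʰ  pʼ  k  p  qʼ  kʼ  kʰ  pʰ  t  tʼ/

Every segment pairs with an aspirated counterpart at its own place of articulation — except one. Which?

Bilabial: /p/ ~ /pʰ/ ~ /pʼ/
Alveolar: /t/ ~ /tʰ/ ~ /tʼ/
Velar: /k/ ~ /kʰ/ ~ /kʼ/
Uvular: /q/ ~ /qʰ/ ~ /qʼ/
Dental: only /t̪ʼ/ (ejective); no aspirated partner.
So /t̪ʼ/ is the unpaired segment.

/t̪ʼ/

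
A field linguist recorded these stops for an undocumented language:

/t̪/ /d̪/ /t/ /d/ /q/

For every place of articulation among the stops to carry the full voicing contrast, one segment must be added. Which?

place of articulation  voiceless  voiced  
dental            t̪        d̪      
alveolar          t         d       
uvular            q         —       
The uvular row has no voiced member, so the gap is the voiced uvular stop /ɢ/.

/ɢ/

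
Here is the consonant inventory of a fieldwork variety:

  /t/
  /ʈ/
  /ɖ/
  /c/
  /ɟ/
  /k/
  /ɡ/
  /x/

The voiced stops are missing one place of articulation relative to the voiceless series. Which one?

alveolar: voiceless /t/, voiced —.
retroflex: voiceless /ʈ/, voiced /ɖ/.
palatal: voiceless /c/, voiced /ɟ/.
velar: voiceless /k/, voiced /ɡ/.
Every place of articulation has a voiced member except alveolar, where /d/ would be expected.

alveolar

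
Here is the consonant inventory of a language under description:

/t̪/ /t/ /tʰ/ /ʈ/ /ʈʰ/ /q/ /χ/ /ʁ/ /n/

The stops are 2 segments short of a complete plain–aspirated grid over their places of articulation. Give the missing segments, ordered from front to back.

/t̪ʰ/, /qʰ/

place of articulation  plain     aspirated
dental            t̪        —       
alveolar          t         tʰ      
retroflex         ʈ         ʈʰ      
uvular            q         —       
Gaps, from front to back: dental lacks aspirated (/t̪ʰ/); uvular lacks aspirated (/qʰ/).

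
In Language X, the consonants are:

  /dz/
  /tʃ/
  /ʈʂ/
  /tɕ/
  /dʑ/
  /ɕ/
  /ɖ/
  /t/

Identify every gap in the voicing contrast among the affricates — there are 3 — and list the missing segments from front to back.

place of articulation  voiceless  voiced  
alveolar          —         dz      
postalveolar      tʃ        —       
retroflex         ʈʂ        —       
alveolo-palatal   tɕ        dʑ      
Gaps, from front to back: alveolar lacks voiceless (/ts/); postalveolar lacks voiced (/dʒ/); retroflex lacks voiced (/ɖʐ/).

/ts/, /dʒ/, /ɖʐ/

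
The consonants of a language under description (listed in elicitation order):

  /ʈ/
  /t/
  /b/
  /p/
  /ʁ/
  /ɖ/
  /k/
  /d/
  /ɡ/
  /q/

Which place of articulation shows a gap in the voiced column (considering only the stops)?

Voiceless: /p/ (bilabial), /t/ (alveolar), /ʈ/ (retroflex), /k/ (velar), /q/ (uvular).
Voiced: /b/ (bilabial), /d/ (alveolar), /ɖ/ (retroflex), /ɡ/ (velar).
Every place of articulation has a voiced member except uvular, where /ɢ/ would be expected.

uvular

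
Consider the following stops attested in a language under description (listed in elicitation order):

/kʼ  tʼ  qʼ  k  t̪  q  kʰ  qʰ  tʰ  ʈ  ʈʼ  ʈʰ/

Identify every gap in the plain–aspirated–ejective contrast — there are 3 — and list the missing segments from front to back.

/t̪ʰ/, /t̪ʼ/, /t/

dental: plain /t̪/, aspirated —, ejective —.
alveolar: plain —, aspirated /tʰ/, ejective /tʼ/.
retroflex: plain /ʈ/, aspirated /ʈʰ/, ejective /ʈʼ/.
velar: plain /k/, aspirated /kʰ/, ejective /kʼ/.
uvular: plain /q/, aspirated /qʰ/, ejective /qʼ/.
Gaps, from front to back: dental lacks aspirated (/t̪ʰ/); dental lacks ejective (/t̪ʼ/); alveolar lacks plain (/t/).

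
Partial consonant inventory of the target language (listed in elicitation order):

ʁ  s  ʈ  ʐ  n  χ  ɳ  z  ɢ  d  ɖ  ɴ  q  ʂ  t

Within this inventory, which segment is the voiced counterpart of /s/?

/s/ is a voiceless alveolar fricative.
The voiced counterpart is a voiced alveolar fricative — in this inventory, /z/.

/z/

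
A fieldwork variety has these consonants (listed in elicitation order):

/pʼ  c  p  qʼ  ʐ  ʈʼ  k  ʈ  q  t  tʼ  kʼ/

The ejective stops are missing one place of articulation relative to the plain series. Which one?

bilabial: plain /p/, ejective /pʼ/.
alveolar: plain /t/, ejective /tʼ/.
retroflex: plain /ʈ/, ejective /ʈʼ/.
palatal: plain /c/, ejective —.
velar: plain /k/, ejective /kʼ/.
uvular: plain /q/, ejective /qʼ/.
Every place of articulation has an ejective member except palatal, where /cʼ/ would be expected.

palatal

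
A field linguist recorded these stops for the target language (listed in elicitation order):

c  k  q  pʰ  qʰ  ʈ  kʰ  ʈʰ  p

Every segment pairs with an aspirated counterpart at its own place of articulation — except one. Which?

/c/

Bilabial: /p/ ~ /pʰ/
Retroflex: /ʈ/ ~ /ʈʰ/
Velar: /k/ ~ /kʰ/
Uvular: /q/ ~ /qʰ/
Palatal: only /c/ (plain); no aspirated partner.
So /c/ is the unpaired segment.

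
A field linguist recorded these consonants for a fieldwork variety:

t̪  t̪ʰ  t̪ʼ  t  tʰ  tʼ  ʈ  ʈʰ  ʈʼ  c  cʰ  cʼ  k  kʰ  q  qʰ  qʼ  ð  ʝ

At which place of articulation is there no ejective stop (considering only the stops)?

velar

Plain: /t̪/ (dental), /t/ (alveolar), /ʈ/ (retroflex), /c/ (palatal), /k/ (velar), /q/ (uvular).
Aspirated: /t̪ʰ/ (dental), /tʰ/ (alveolar), /ʈʰ/ (retroflex), /cʰ/ (palatal), /kʰ/ (velar), /qʰ/ (uvular).
Ejective: /t̪ʼ/ (dental), /tʼ/ (alveolar), /ʈʼ/ (retroflex), /cʼ/ (palatal), /qʼ/ (uvular).
Every place of articulation has an ejective member except velar, where /kʼ/ would be expected.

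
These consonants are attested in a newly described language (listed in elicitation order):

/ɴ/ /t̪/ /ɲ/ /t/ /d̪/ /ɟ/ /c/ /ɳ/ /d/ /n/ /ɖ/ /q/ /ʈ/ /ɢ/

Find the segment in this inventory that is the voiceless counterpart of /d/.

/d/ is a voiced alveolar stop.
The voiceless counterpart is a voiceless alveolar stop — in this inventory, /t/.

/t/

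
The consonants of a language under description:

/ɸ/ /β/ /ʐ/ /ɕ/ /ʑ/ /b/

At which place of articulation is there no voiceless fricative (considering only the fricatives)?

retroflex

bilabial: voiceless /ɸ/, voiced /β/.
retroflex: voiceless —, voiced /ʐ/.
alveolo-palatal: voiceless /ɕ/, voiced /ʑ/.
Every place of articulation has a voiceless member except retroflex, where /ʂ/ would be expected.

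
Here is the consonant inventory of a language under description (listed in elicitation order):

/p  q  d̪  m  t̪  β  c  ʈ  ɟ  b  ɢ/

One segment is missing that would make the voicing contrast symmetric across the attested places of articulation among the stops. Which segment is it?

/ɖ/

bilabial: voiceless /p/, voiced /b/.
dental: voiceless /t̪/, voiced /d̪/.
retroflex: voiceless /ʈ/, voiced —.
palatal: voiceless /c/, voiced /ɟ/.
uvular: voiceless /q/, voiced /ɢ/.
The retroflex row has no voiced member, so the gap is the voiced retroflex stop /ɖ/.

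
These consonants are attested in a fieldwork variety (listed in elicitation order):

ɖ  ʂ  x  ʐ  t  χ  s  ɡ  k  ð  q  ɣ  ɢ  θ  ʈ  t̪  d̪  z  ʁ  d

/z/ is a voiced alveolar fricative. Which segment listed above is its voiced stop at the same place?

The voiced stop at the same place is a voiced alveolar stop — in this inventory, /d/.

/d/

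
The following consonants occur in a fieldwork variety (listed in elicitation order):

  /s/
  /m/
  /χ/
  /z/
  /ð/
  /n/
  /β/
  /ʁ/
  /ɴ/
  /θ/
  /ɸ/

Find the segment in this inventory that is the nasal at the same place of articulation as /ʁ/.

/ʁ/ is a voiced uvular fricative.
The nasal at the same place is an uvular nasal — in this inventory, /ɴ/.

/ɴ/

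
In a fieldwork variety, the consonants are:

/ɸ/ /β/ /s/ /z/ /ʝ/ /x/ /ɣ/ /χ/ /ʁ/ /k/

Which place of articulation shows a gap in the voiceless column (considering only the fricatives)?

bilabial: voiceless /ɸ/, voiced /β/.
alveolar: voiceless /s/, voiced /z/.
palatal: voiceless —, voiced /ʝ/.
velar: voiceless /x/, voiced /ɣ/.
uvular: voiceless /χ/, voiced /ʁ/.
Every place of articulation has a voiceless member except palatal, where /ç/ would be expected.

palatal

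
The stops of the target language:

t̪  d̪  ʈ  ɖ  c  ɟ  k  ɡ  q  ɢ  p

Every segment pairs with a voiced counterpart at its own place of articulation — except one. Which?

Dental: /t̪/ ~ /d̪/
Retroflex: /ʈ/ ~ /ɖ/
Palatal: /c/ ~ /ɟ/
Velar: /k/ ~ /ɡ/
Uvular: /q/ ~ /ɢ/
Bilabial: only /p/ (voiceless); no voiced partner.
So /p/ is the unpaired segment.

/p/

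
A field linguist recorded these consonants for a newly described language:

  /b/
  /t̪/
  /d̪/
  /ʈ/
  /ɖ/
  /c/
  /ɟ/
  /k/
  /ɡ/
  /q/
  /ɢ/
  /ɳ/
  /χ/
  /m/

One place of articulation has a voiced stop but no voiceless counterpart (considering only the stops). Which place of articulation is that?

bilabial

place of articulation  voiceless  voiced  
bilabial          —         b       
dental            t̪        d̪      
retroflex         ʈ         ɖ       
palatal           c         ɟ       
velar             k         ɡ       
uvular            q         ɢ       
Every place of articulation has a voiceless member except bilabial, where /p/ would be expected.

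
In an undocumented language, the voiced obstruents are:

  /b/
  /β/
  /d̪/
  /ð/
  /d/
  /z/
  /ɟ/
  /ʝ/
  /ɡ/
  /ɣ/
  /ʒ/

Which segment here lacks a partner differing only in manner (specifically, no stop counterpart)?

/ʒ/

Bilabial: /b/ ~ /β/
Dental: /d̪/ ~ /ð/
Alveolar: /d/ ~ /z/
Palatal: /ɟ/ ~ /ʝ/
Velar: /ɡ/ ~ /ɣ/
Postalveolar: only /ʒ/ (fricative); no stop partner.
So /ʒ/ is the unpaired segment.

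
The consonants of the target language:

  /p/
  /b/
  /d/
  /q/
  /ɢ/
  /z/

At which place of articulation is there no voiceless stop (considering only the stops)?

alveolar

Voiceless: /p/ (bilabial), /q/ (uvular).
Voiced: /b/ (bilabial), /d/ (alveolar), /ɢ/ (uvular).
Every place of articulation has a voiceless member except alveolar, where /t/ would be expected.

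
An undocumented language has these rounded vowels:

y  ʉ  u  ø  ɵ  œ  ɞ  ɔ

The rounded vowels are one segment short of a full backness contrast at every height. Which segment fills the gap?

/o/

Front: /y/ (high), /ø/ (high-mid), /œ/ (low-mid).
Central: /ʉ/ (high), /ɵ/ (high-mid), /ɞ/ (low-mid).
Back: /u/ (high), /ɔ/ (low-mid).
The high-mid row has no back member, so the gap is the high-mid back rounded vowel /o/.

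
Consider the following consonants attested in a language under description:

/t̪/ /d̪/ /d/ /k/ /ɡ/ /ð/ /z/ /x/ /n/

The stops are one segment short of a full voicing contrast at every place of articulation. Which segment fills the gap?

/t/

dental: voiceless /t̪/, voiced /d̪/.
alveolar: voiceless —, voiced /d/.
velar: voiceless /k/, voiced /ɡ/.
The alveolar row has no voiceless member, so the gap is the voiceless alveolar stop /t/.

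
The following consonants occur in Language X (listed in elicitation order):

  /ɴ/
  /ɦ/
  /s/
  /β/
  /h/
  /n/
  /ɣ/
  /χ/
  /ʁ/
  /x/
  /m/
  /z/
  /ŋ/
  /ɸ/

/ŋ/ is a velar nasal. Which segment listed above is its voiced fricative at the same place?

/ɣ/

The voiced fricative at the same place is a voiced velar fricative — in this inventory, /ɣ/.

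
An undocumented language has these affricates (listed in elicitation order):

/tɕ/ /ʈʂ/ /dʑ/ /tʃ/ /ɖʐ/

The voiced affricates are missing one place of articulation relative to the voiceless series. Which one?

postalveolar

postalveolar: voiceless /tʃ/, voiced —.
retroflex: voiceless /ʈʂ/, voiced /ɖʐ/.
alveolo-palatal: voiceless /tɕ/, voiced /dʑ/.
Every place of articulation has a voiced member except postalveolar, where /dʒ/ would be expected.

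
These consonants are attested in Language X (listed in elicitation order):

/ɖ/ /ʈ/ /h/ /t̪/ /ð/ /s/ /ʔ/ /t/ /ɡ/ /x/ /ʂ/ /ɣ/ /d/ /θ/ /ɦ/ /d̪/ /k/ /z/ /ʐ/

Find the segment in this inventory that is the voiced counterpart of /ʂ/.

/ʂ/ is a voiceless retroflex fricative.
The voiced counterpart is a voiced retroflex fricative — in this inventory, /ʐ/.

/ʐ/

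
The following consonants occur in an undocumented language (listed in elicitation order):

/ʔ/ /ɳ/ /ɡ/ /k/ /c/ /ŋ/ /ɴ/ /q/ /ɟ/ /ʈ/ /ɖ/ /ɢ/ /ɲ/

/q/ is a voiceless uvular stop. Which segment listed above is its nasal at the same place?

The nasal at the same place is an uvular nasal — in this inventory, /ɴ/.

/ɴ/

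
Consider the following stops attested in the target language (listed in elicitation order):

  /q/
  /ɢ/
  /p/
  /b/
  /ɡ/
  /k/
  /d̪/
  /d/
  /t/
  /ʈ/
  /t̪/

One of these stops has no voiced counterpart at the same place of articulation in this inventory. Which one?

Bilabial: /p/ ~ /b/
Dental: /t̪/ ~ /d̪/
Alveolar: /t/ ~ /d/
Velar: /k/ ~ /ɡ/
Uvular: /q/ ~ /ɢ/
Retroflex: only /ʈ/ (voiceless); no voiced partner.
So /ʈ/ is the unpaired segment.

/ʈ/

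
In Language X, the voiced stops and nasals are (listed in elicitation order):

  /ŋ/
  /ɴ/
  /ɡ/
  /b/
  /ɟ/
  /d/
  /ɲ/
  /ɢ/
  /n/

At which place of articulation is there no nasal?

bilabial

place of articulation  oral stop  nasal   
bilabial          b         —       
alveolar          d         n       
palatal           ɟ         ɲ       
velar             ɡ         ŋ       
uvular            ɢ         ɴ       
Every place of articulation has a nasal member except bilabial, where /m/ would be expected.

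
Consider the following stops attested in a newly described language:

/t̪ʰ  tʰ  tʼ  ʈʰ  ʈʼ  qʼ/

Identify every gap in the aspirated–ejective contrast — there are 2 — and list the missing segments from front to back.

dental: aspirated /t̪ʰ/, ejective —.
alveolar: aspirated /tʰ/, ejective /tʼ/.
retroflex: aspirated /ʈʰ/, ejective /ʈʼ/.
uvular: aspirated —, ejective /qʼ/.
Gaps, from front to back: dental lacks ejective (/t̪ʼ/); uvular lacks aspirated (/qʰ/).

/t̪ʼ/, /qʰ/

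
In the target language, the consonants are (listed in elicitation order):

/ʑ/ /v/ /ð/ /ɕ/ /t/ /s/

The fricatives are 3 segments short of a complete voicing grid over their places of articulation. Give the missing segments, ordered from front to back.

labiodental: voiceless —, voiced /v/.
dental: voiceless —, voiced /ð/.
alveolar: voiceless /s/, voiced —.
alveolo-palatal: voiceless /ɕ/, voiced /ʑ/.
Gaps, from front to back: labiodental lacks voiceless (/f/); dental lacks voiceless (/θ/); alveolar lacks voiced (/z/).

/f/, /θ/, /z/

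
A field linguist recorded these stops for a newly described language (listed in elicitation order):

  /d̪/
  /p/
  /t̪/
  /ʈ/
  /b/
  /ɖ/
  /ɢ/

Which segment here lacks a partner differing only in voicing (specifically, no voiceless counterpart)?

Bilabial: /p/ ~ /b/
Dental: /t̪/ ~ /d̪/
Retroflex: /ʈ/ ~ /ɖ/
Uvular: only /ɢ/ (voiced); no voiceless partner.
So /ɢ/ is the unpaired segment.

/ɢ/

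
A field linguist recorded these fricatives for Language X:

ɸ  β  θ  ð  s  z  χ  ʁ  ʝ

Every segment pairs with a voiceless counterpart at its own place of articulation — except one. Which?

/ʝ/

Bilabial: /ɸ/ ~ /β/
Dental: /θ/ ~ /ð/
Alveolar: /s/ ~ /z/
Uvular: /χ/ ~ /ʁ/
Palatal: only /ʝ/ (voiced); no voiceless partner.
So /ʝ/ is the unpaired segment.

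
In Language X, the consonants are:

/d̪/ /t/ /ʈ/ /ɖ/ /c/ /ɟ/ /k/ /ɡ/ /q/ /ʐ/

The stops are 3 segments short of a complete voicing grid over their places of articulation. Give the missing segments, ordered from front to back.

dental: voiceless —, voiced /d̪/.
alveolar: voiceless /t/, voiced —.
retroflex: voiceless /ʈ/, voiced /ɖ/.
palatal: voiceless /c/, voiced /ɟ/.
velar: voiceless /k/, voiced /ɡ/.
uvular: voiceless /q/, voiced —.
Gaps, from front to back: dental lacks voiceless (/t̪/); alveolar lacks voiced (/d/); uvular lacks voiced (/ɢ/).

/t̪/, /d/, /ɢ/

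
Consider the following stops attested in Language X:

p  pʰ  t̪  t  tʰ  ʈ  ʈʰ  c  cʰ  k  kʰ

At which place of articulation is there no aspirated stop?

bilabial: plain /p/, aspirated /pʰ/.
dental: plain /t̪/, aspirated —.
alveolar: plain /t/, aspirated /tʰ/.
retroflex: plain /ʈ/, aspirated /ʈʰ/.
palatal: plain /c/, aspirated /cʰ/.
velar: plain /k/, aspirated /kʰ/.
Every place of articulation has an aspirated member except dental, where /t̪ʰ/ would be expected.

dental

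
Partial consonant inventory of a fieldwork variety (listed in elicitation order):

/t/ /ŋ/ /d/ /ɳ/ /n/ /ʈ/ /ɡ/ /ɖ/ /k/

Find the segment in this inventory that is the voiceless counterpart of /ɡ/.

/ɡ/ is a voiced velar stop.
The voiceless counterpart is a voiceless velar stop — in this inventory, /k/.

/k/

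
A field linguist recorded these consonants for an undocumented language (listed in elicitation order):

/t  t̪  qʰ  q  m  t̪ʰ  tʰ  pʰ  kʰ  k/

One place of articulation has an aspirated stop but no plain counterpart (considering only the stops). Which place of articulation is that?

bilabial

Plain: /t̪/ (dental), /t/ (alveolar), /k/ (velar), /q/ (uvular).
Aspirated: /pʰ/ (bilabial), /t̪ʰ/ (dental), /tʰ/ (alveolar), /kʰ/ (velar), /qʰ/ (uvular).
Every place of articulation has a plain member except bilabial, where /p/ would be expected.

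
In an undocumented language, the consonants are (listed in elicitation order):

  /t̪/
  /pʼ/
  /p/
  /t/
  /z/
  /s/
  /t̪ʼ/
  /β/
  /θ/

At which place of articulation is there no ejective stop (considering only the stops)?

alveolar

bilabial: plain /p/, ejective /pʼ/.
dental: plain /t̪/, ejective /t̪ʼ/.
alveolar: plain /t/, ejective —.
Every place of articulation has an ejective member except alveolar, where /tʼ/ would be expected.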